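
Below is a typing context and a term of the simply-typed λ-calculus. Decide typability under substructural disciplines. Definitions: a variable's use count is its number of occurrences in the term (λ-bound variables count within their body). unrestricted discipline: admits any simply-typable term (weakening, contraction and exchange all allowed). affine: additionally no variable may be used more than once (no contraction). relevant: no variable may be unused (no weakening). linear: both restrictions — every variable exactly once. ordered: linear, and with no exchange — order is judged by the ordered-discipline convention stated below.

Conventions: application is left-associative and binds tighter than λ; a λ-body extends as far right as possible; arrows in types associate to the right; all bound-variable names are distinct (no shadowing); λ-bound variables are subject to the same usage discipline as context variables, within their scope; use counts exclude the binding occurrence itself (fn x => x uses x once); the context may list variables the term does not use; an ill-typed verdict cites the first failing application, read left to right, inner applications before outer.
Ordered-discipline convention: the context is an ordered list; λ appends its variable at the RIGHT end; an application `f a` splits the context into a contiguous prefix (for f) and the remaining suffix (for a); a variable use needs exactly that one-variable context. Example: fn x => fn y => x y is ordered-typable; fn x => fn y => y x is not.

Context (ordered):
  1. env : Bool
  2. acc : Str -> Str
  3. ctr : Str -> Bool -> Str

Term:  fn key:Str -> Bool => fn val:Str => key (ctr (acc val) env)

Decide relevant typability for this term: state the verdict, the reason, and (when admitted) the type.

yes — env, acc, ctr, key, val: all used, weakening unneeded; term : (Str -> Bool) -> Str -> Bool
use counts: env ×1; acc ×1; ctr ×1; key (bound) ×1; val (bound) ×1
order of uses: key, ctr, acc, val, env
typing: well-typed — term : (Str -> Bool) -> Str -> Bool
across the five disciplines: ordered ✗ | linear ✓ | affine ✓ | relevant ✓ | unrestricted ✓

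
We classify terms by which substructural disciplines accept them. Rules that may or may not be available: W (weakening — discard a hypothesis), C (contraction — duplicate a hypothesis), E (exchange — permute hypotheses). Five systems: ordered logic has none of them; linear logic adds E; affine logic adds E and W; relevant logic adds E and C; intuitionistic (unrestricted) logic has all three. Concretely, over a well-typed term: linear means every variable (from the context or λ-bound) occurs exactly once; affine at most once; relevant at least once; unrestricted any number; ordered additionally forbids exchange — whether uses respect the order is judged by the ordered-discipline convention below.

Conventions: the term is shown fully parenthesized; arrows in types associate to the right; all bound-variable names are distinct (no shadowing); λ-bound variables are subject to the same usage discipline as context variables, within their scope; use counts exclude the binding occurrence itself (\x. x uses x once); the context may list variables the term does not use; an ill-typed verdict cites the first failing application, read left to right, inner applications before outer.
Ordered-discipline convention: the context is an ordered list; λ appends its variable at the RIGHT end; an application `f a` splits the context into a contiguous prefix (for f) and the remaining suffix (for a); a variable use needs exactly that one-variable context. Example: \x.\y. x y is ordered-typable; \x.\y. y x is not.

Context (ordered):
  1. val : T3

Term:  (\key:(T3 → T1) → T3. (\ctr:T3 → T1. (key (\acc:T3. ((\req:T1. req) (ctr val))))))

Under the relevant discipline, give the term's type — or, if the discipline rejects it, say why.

not well-typed under relevant — acc never used (weakening)
use counts: val=1; key [bound]=1; ctr [bound]=1; acc [bound]=0; req [bound]=1
order of uses: key, req, ctr, val
typing: well-typed at ((T3 → T1) → T3) → (T3 → T1) → T3
across the five disciplines: ordered ✗; linear ✗; affine ✓; relevant ✗; unrestricted ✓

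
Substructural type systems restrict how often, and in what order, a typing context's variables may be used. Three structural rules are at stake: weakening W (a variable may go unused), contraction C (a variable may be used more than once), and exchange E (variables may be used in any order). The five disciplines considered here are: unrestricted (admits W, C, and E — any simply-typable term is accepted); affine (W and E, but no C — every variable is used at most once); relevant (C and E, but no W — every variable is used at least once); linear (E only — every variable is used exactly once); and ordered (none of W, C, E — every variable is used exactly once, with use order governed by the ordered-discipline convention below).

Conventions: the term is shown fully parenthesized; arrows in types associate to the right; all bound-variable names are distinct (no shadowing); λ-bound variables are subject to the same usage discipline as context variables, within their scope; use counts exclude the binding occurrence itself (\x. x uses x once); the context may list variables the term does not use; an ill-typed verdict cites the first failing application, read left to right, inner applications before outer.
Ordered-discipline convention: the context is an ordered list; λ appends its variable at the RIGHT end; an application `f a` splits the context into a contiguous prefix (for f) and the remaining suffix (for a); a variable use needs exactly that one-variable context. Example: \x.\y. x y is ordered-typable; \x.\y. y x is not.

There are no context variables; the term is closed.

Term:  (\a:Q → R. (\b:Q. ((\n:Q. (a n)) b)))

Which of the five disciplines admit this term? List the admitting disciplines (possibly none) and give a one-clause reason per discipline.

admitted in: ordered, linear, affine, relevant, unrestricted
variable uses: a (λ-bound) ×1; b (λ-bound) ×1; n (λ-bound) ×1
uses in reading order: a, n, b
typing: ✓ — (Q → R) → Q → R
ordered: ✓ — a, b, n once each; derivable with no W/C/E
linear: ✓ — a, b, n: one use apiece
affine: ✓ — none of a, b, n used more than once
relevant: ✓ — every one of a, b, n appears
unrestricted: ✓ — typability at (Q → R) → Q → R is all that's needed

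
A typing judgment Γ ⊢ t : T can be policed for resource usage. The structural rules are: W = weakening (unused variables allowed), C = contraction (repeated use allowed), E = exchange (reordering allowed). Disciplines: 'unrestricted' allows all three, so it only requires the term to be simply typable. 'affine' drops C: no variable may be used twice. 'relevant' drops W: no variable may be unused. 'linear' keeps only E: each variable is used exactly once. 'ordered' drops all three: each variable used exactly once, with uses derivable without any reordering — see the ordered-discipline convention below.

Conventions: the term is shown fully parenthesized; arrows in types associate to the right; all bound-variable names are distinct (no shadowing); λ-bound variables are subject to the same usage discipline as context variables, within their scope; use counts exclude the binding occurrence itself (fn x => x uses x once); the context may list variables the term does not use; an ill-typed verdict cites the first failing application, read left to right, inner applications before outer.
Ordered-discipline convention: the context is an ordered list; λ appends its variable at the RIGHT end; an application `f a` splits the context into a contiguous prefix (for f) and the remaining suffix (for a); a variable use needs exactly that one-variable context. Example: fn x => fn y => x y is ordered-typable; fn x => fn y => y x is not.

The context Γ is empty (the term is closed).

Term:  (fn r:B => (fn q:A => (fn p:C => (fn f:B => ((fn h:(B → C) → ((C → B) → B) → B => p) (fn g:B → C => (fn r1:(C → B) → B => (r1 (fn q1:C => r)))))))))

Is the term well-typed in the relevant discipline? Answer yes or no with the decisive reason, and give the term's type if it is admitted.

no — q, f, h, g, q1 never used (weakening)
variable uses: r (λ-bound)=1; q (λ-bound)=0; p (λ-bound)=1; f (λ-bound)=0; h (λ-bound)=0; g (λ-bound)=0; r1 (λ-bound)=1; q1 (λ-bound)=0
uses in reading order: p, r1, r
typing: well-typed at B → A → C → B → C
summary: ordered ✗ · linear ✗ · affine ✓ · relevant ✗ · unrestricted ✓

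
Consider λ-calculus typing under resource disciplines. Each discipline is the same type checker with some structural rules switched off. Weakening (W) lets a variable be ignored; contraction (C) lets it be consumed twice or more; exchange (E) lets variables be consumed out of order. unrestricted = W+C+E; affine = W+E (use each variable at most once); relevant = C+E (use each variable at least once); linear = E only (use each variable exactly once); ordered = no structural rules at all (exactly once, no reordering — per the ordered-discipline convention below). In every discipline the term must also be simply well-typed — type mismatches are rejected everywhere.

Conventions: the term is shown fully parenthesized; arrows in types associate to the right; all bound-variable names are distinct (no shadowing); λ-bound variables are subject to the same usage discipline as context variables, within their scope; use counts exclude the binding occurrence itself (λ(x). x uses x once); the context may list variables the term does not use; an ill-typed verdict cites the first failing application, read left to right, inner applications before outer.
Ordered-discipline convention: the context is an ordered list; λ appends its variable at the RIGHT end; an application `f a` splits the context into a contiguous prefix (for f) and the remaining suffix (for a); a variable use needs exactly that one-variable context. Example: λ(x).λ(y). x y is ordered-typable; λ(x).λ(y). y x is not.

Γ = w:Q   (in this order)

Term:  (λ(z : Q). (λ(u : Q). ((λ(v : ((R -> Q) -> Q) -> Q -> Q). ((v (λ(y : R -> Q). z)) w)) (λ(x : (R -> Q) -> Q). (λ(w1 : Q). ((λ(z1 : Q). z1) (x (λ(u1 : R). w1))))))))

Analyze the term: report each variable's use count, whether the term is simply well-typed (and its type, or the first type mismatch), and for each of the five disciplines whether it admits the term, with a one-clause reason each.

use counts: w ×1, z [bound] ×1, u [bound] ×0, v [bound] ×1, y [bound] ×0, x [bound] ×1, w1 [bound] ×1, z1 [bound] ×1, u1 [bound] ×0
left-to-right use order: v, z, w, z1, x, w1
typing: well-typed — term : Q -> Q -> Q
ordered: ✗ — unused: u, y, u1 — weakening required
linear: ✗ — unused: u, y, u1 — weakening required
affine: ✓ — at most one use each (w, z, u, v, y, x, w1, z1, u1)
relevant: ✗ — unused: u, y, u1 — weakening required
unrestricted: ✓ — typability at Q -> Q -> Q is all that's needed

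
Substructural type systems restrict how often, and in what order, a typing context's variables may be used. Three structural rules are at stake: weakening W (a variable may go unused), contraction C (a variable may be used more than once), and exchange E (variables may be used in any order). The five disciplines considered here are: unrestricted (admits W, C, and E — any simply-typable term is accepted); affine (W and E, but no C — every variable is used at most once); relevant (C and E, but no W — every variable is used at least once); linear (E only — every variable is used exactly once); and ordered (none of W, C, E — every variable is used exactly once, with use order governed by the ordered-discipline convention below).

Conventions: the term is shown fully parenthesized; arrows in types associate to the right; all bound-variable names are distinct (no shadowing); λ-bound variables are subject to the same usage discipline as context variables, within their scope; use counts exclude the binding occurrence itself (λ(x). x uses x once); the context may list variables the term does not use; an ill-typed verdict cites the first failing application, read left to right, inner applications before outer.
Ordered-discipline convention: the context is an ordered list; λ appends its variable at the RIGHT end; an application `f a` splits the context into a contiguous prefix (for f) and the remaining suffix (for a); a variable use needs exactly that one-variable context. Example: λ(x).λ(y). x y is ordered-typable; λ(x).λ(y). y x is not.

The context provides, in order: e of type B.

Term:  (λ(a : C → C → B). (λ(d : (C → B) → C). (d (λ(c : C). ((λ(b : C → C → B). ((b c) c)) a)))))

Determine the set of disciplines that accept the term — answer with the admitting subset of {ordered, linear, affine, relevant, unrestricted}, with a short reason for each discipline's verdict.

admitting disciplines: unrestricted
variable uses: e=0, a (bound)=1, d (bound)=1, c (bound)=2, b (bound)=1
uses in reading order: d, b, c, c, a
typing: ✓ — (C → C → B) → ((C → B) → C) → C
ordered: ✗ — c ×2 used more than once (contraction); unused: e — weakening required
linear: ✗ — c ×2 used more than once (contraction); unused: e — weakening required
affine: ✗ — c ×2 used more than once (contraction)
relevant: ✗ — unused: e — weakening required
unrestricted: ✓ — simply typable at (C → C → B) → ((C → B) → C) → C; W, C, E all held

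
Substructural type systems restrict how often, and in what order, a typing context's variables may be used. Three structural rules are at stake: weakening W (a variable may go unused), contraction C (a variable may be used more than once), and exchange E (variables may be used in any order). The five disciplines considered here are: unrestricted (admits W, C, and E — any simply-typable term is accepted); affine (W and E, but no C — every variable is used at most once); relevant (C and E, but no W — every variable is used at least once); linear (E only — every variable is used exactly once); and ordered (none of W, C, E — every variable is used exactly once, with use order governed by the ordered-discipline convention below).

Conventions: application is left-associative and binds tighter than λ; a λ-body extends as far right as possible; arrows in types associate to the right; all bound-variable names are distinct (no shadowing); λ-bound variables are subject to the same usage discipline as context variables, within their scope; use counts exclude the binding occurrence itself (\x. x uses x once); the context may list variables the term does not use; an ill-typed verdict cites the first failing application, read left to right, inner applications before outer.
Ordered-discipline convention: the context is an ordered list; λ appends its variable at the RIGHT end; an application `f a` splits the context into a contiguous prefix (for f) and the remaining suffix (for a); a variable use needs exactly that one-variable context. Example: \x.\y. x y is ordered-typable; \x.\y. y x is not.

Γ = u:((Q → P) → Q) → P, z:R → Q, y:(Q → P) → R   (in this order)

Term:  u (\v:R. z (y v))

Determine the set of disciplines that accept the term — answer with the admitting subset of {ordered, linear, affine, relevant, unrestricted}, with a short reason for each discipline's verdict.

accepted by: none
usage: u: 1, z: 1, y: 1, v (λ-bound): 1
uses in reading order: u, z, y, v
typing: ill-typed: an application expects Q → P but receives R
ordered: ✗, a type mismatch blocks all five
linear: ✗, the type mismatch rejects it
affine: ✗, not simply typable
relevant: ✗, fails simple typing
unrestricted: ✗, a type mismatch blocks all five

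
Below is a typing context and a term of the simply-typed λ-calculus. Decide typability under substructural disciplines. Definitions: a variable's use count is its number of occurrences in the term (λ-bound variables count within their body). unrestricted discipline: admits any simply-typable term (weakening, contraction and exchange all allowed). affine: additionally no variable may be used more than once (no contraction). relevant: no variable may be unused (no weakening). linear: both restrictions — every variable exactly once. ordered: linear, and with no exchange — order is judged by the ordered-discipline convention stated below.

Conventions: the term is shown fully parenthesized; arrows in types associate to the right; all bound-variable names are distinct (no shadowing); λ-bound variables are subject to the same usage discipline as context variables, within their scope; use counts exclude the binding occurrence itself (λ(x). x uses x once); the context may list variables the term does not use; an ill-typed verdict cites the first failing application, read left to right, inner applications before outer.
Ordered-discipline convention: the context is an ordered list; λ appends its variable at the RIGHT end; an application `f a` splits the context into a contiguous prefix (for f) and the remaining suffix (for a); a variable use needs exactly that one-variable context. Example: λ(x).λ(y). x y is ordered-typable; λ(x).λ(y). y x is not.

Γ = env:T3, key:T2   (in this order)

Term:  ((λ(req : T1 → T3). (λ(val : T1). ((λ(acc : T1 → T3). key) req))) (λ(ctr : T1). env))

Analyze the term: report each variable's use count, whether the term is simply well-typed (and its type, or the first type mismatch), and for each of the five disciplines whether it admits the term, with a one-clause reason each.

usage: env ×1, key ×1, req (λ-bound) ×1, val (λ-bound) ×0, acc (λ-bound) ×0, ctr (λ-bound) ×0
use order (left to right): key, req, env
typing: ✓ — T1 → T2
ordered: ✗ — val, acc, ctr left unused
linear: ✗ — val, acc, ctr left unused
affine: ✓ — no duplicate uses among env, key, req, val, acc, ctr
relevant: ✗ — val, acc, ctr left unused
unrestricted: ✓ — simply typable at T1 → T2; W, C, E all held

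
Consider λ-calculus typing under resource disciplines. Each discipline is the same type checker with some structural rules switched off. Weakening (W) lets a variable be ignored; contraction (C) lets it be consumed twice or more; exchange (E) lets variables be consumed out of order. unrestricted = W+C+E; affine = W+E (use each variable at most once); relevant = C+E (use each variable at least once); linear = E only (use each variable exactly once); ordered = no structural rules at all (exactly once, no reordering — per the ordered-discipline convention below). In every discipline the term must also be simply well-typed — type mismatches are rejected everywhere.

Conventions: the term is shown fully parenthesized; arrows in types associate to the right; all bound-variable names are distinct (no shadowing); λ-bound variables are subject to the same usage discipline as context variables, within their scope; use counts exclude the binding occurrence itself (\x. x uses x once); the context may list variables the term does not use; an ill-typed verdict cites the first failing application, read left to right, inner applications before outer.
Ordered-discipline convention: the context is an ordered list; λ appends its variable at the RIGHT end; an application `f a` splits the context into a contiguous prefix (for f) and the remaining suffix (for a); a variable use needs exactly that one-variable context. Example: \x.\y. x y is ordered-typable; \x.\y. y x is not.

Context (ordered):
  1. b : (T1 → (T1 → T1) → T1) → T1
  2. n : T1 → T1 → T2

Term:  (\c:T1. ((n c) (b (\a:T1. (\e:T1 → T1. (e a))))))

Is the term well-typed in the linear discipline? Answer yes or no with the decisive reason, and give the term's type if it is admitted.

yes — single use per variable (b, n, c, a, e); term : T1 → T2
counts: b: 1; n: 1; c (bound): 1; a (bound): 1; e (bound): 1
left-to-right use order: n, c, b, e, a
typing: ✓ — T1 → T2
all disciplines: ordered ✗, linear ✓, affine ✓, relevant ✓, unrestricted ✓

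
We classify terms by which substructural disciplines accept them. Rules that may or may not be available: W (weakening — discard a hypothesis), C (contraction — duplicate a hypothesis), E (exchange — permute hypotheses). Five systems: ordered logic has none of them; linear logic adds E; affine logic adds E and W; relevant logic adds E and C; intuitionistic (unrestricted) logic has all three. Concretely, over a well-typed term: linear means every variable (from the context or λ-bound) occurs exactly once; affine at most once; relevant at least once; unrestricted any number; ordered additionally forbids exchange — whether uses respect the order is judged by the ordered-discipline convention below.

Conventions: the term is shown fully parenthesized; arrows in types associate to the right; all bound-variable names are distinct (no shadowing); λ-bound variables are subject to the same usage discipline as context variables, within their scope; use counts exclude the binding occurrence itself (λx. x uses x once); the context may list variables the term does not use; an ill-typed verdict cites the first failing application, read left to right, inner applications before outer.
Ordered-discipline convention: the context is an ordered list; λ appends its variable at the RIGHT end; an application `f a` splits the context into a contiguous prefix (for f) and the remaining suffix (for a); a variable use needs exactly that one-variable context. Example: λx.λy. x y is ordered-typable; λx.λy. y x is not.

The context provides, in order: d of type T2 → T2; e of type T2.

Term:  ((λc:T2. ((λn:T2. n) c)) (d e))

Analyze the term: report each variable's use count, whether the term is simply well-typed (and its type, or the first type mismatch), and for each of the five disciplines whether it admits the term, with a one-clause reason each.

variable uses: d ×1; e ×1; c (λ-bound) ×1; n (λ-bound) ×1
use order (left to right): n, c, d, e
typing: ✓ — T2
ordered: ✓, one use each (d, e, c, n); ordered split holds
linear: ✓, d, e, c, n: one use apiece
affine: ✓, d, e, c, n: no repeats, contraction unneeded
relevant: ✓, at least one use each (d, e, c, n)
unrestricted: ✓, typability at T2 is all that's needed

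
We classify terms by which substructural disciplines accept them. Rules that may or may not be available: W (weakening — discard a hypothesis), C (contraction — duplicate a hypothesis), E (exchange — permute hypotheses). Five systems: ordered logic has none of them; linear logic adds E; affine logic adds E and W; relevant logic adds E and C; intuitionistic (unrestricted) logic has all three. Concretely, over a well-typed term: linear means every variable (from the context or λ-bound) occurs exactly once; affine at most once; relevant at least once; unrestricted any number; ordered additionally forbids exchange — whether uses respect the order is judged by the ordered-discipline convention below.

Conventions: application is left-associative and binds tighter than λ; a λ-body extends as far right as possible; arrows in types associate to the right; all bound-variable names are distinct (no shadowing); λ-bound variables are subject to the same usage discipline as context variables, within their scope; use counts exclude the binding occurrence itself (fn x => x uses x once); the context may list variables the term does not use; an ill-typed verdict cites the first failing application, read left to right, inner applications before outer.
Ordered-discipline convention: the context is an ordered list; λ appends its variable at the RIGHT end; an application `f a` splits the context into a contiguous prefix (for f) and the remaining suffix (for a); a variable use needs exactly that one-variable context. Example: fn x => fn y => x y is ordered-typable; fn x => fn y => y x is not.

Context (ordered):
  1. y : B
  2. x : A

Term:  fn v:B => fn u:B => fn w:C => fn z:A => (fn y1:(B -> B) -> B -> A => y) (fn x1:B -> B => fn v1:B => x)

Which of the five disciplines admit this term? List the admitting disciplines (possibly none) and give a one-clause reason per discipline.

admitting disciplines: affine, unrestricted
use counts: y ×1, x ×1, v (bound) ×0, u (bound) ×0, w (bound) ×0, z (bound) ×0, y1 (bound) ×0, x1 (bound) ×0, v1 (bound) ×0
uses in reading order: y, x
typing: well-typed at B -> B -> C -> A -> B
ordered: ✗, v, u, w, z, y1, x1, v1 left unused
linear: ✗, v, u, w, z, y1, x1, v1 left unused
affine: ✓, none of y, x, v, u, w, z, y1, x1, v1 used more than once
relevant: ✗, v, u, w, z, y1, x1, v1 left unused
unrestricted: ✓, well-typed at B -> B -> C -> A -> B; no restrictions here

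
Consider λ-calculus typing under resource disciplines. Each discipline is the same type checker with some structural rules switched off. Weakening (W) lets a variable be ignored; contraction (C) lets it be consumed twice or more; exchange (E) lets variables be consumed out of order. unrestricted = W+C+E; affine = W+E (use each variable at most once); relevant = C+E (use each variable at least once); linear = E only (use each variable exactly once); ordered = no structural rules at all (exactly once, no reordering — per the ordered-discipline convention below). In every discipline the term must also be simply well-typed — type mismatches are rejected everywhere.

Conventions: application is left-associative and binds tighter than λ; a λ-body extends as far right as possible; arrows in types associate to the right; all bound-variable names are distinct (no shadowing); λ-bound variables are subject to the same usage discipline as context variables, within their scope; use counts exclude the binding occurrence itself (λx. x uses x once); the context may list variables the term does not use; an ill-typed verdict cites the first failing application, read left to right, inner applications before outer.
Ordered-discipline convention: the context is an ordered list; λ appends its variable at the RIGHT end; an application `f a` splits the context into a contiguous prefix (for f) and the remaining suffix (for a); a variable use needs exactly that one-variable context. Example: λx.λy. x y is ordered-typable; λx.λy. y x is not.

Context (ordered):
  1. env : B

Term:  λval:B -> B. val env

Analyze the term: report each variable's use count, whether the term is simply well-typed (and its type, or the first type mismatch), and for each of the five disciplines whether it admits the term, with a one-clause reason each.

counts: env ×1, val [bound] ×1
use order (left to right): val, env
typing: ✓ — (B -> B) -> B
ordered: ✗, use order val, env needs exchange
linear: ✓, each of env, val used exactly once
affine: ✓, env, val: no repeats, contraction unneeded
relevant: ✓, every one of env, val appears
unrestricted: ✓, well-typed at (B -> B) -> B; no restrictions here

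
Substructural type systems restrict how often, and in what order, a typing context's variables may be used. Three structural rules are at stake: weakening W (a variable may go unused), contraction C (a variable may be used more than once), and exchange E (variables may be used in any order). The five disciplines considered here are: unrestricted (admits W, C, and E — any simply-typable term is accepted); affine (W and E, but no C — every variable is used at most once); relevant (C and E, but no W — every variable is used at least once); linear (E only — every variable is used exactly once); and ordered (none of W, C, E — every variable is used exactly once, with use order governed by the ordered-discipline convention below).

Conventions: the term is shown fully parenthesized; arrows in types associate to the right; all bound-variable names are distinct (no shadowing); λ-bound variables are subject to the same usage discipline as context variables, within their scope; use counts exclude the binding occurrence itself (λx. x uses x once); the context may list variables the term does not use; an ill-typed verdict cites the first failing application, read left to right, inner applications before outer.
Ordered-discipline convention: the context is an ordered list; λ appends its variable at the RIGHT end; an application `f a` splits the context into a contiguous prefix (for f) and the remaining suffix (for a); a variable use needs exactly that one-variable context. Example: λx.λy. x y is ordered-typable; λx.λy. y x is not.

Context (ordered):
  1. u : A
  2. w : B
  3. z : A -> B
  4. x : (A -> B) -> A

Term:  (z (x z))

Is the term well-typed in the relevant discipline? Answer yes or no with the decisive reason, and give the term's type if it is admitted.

no — needs weakening: u, w unused
use counts: u: 0; w: 0; z: 2; x: 1
use order (left to right): z, x, z
typing: well-typed — term : B
across the five disciplines: ordered ✗; linear ✗; affine ✗; relevant ✗; unrestricted ✓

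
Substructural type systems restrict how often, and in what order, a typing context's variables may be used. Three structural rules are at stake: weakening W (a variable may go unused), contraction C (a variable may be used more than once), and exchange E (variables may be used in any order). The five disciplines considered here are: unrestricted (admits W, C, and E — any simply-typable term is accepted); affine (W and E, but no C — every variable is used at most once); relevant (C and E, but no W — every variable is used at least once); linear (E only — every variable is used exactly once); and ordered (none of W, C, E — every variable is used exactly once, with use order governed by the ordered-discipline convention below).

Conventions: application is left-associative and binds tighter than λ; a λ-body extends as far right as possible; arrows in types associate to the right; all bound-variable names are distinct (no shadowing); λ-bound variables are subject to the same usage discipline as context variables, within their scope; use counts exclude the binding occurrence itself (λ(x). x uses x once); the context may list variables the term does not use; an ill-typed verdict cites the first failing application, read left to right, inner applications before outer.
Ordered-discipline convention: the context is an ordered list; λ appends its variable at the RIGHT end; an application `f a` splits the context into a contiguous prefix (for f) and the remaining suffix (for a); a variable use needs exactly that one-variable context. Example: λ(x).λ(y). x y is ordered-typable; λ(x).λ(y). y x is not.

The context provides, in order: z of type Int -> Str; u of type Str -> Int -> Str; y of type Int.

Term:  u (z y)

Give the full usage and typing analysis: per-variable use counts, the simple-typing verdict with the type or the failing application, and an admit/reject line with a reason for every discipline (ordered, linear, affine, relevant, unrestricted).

use counts: z ×1; u ×1; y ×1
uses in reading order: u, z, y
typing: well-typed — term : Int -> Str
ordered: ✗, no contiguous prefix/suffix split fits u, z, y
linear: ✓, exactly-once usage across z, u, y
affine: ✓, at most one use each (z, u, y)
relevant: ✓, none of z, u, y goes unused
unrestricted: ✓, simply typable at Int -> Str; W, C, E all held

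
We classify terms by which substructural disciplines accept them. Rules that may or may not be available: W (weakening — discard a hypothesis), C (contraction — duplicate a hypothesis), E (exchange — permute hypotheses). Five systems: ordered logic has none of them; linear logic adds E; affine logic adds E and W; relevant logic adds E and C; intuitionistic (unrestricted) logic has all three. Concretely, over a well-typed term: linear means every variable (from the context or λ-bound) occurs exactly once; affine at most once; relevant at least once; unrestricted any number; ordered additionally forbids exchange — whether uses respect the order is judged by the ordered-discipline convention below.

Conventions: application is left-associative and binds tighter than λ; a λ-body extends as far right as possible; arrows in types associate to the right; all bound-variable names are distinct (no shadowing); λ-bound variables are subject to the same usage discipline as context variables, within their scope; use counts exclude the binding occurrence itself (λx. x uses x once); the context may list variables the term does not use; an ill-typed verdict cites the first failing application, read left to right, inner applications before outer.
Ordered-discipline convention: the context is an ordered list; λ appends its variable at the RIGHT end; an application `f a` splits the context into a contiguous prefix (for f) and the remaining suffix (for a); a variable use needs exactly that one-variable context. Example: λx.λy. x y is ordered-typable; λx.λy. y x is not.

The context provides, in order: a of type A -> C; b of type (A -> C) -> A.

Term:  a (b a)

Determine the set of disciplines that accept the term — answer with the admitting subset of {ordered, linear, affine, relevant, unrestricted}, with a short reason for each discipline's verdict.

admitting disciplines: relevant, unrestricted
usage: a: 2×, b: 1×
left-to-right use order: a, b, a
typing: well-typed — term : C
ordered: ✗ — uses contraction: a ×2
linear: ✗ — uses contraction: a ×2
affine: ✗ — uses contraction: a ×2
relevant: ✓ — none of a, b goes unused
unrestricted: ✓ — type-checks (C) and nothing is barred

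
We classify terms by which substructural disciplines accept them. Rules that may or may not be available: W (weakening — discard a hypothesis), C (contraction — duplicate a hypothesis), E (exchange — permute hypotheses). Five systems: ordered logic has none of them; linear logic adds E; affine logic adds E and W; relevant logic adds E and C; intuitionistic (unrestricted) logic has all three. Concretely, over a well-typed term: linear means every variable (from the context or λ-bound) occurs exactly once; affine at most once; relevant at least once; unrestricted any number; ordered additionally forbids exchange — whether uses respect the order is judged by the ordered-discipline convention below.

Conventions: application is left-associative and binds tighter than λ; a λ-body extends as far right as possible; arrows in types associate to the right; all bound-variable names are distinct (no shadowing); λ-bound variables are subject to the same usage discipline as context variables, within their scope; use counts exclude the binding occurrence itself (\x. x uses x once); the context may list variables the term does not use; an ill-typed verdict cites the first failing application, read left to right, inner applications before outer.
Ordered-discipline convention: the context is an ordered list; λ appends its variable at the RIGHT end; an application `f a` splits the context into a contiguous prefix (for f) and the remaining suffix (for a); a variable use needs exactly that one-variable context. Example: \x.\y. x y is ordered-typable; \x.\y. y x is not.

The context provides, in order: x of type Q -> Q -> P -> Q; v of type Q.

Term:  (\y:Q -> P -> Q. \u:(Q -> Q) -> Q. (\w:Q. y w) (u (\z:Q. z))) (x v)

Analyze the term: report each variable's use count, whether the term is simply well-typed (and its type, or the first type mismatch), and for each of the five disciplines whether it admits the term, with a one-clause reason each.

usage: x=1, v=1, y (λ-bound)=1, u (λ-bound)=1, w (λ-bound)=1, z (λ-bound)=1
order of uses: y, w, u, z, x, v
typing: the term checks, with type ((Q -> Q) -> Q) -> P -> Q
ordered ✓ (x, v, y, u, w, z: once each, no exchange needed)
linear ✓ (each of x, v, y, u, w, z used exactly once)
affine ✓ (x, v, y, u, w, z: no repeats, contraction unneeded)
relevant ✓ (none of x, v, y, u, w, z goes unused)
unrestricted ✓ (type-checks (((Q -> Q) -> Q) -> P -> Q) and nothing is barred)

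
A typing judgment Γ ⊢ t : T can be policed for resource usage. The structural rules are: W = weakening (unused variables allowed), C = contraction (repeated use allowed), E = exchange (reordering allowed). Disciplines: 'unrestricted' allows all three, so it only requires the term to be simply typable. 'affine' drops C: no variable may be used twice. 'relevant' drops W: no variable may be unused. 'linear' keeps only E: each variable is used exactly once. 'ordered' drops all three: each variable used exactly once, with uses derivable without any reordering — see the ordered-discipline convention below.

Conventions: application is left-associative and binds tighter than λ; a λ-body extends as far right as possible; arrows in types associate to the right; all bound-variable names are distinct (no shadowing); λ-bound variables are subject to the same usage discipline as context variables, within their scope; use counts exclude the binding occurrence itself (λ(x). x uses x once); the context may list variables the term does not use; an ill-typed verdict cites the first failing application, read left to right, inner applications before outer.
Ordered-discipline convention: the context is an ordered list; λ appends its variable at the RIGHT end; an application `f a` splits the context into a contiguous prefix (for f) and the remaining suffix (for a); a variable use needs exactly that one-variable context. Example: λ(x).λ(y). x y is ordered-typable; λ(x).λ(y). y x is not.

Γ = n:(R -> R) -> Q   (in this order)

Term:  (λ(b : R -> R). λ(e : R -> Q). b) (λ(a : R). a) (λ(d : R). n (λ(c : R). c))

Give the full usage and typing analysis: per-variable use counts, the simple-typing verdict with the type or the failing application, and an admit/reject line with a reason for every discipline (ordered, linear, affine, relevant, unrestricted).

use counts: n ×1; b (λ-bound) ×1; e (λ-bound) ×0; a (λ-bound) ×1; d (λ-bound) ×0; c (λ-bound) ×1
left-to-right use order: b, a, n, c
typing: ✓ — R -> R
ordered ✗ (e, d left unused)
linear ✗ (e, d left unused)
affine ✓ (at most one use each (n, b, e, a, d, c))
relevant ✗ (e, d left unused)
unrestricted ✓ (well-typed at R -> R; no restrictions here)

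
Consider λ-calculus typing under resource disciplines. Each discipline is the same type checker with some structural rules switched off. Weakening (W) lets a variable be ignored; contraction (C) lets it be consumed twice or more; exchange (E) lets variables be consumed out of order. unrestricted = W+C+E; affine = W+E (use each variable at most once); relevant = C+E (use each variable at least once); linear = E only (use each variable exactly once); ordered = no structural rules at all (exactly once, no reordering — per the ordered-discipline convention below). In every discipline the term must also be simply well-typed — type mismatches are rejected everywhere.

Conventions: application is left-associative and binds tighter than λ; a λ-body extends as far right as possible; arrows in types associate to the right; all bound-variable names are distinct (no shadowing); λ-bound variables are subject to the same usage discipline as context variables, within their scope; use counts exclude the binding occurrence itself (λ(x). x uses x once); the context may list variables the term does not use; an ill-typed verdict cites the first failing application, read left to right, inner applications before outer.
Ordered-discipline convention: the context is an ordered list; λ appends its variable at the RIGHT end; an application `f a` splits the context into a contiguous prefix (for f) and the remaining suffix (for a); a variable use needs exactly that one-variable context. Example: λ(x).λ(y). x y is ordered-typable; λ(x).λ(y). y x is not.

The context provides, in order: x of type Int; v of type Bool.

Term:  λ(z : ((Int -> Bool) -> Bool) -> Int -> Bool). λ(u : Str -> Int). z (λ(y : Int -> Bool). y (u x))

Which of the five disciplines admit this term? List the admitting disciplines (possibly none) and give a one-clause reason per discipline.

admitted by: none
use counts: x=1; v=0; z [bound]=1; u [bound]=1; y [bound]=1
left-to-right use order: z, y, u, x
typing: ill-typed: an argument Int mismatches the expected Str
ordered: ✗, a type mismatch blocks all five
linear: ✗, the type mismatch rejects it
affine: ✗, not simply typable
relevant: ✗, fails simple typing
unrestricted: ✗, a type mismatch blocks all five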